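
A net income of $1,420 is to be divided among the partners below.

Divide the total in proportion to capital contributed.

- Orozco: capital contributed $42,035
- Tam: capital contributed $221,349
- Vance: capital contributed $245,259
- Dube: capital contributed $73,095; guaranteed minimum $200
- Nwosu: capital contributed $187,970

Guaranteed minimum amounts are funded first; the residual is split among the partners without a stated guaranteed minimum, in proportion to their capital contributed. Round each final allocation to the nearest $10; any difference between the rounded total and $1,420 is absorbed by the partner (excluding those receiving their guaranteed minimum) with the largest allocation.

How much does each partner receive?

Orozco: $70 · Tam: $390 · Vance: $430 · Dube: $200 · Nwosu: $330

Minimums first: Dube $200. Remaining pool $1,220.
Remaining pool split over remaining capital contributed 696,613: Orozco 73.62 → $70; Tam 387.66 → $390; Vance 429.53 → $430; Nwosu 329.20 → $330.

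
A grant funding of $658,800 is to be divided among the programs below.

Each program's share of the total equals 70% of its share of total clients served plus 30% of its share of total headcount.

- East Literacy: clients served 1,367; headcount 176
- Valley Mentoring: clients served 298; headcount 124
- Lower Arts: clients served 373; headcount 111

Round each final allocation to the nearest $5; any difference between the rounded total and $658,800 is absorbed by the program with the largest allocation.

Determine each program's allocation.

East Literacy: $393,960 | Valley Mentoring: $127,060 | Lower Arts: $137,780

Clients served total 2,038; headcount total 411.
Composite weights (70% clients served + 30% headcount): East Literacy 0.5980; Valley Mentoring 0.1929; Lower Arts 0.2091.
Proportional shares: East Literacy 393,959.83; Valley Mentoring 127,060.25; Lower Arts 137,779.92.
After rounding ($5): East Literacy $393,960; Valley Mentoring $127,060; Lower Arts $137,780. Sum = $658,800.
Sum already equals the total — no adjustment.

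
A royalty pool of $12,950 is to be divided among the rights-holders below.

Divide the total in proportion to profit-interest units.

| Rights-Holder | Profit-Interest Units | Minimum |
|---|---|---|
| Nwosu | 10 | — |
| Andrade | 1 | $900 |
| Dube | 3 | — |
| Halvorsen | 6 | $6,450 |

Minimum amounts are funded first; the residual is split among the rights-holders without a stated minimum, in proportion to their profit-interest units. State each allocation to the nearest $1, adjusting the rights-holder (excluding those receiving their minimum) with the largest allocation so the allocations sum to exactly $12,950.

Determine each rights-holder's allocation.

Minimums first: Andrade $900; Halvorsen $6,450. Remaining pool $5,600.
Remaining pool split over remaining profit-interest units 13: Nwosu 4,307.69 → $4,308; Dube 1,292.31 → $1,292.

Nwosu: $4,308 | Andrade: $900 | Dube: $1,292 | Halvorsen: $6,450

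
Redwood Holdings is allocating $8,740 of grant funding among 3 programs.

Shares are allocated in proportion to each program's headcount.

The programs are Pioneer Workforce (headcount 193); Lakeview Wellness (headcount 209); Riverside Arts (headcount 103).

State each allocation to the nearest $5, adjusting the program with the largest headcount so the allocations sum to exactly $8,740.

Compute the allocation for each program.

Pioneer Workforce: $3,340; Lakeview Wellness: $3,615; Riverside Arts: $1,785

Total headcount = 193 + 209 + 103 = 505.
Raw shares: Pioneer Workforce 3,340.24; Lakeview Wellness 3,617.15; Riverside Arts 1,782.61.
After rounding ($5): Pioneer Workforce $3,340; Lakeview Wellness $3,615; Riverside Arts $1,785. Sum = $8,740.
No rounding difference to absorb.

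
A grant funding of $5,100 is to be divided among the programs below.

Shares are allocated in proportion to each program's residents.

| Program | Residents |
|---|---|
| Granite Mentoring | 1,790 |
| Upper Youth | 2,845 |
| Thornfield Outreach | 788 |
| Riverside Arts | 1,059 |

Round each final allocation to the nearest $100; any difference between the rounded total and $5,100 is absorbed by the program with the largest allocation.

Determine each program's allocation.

Combined residents = 6,482.
Pro-rata amounts: Granite Mentoring 1,790/6,482 × $5,100 = 1,408.36; Upper Youth 2,845/6,482 × $5,100 = 2,238.43; Thornfield Outreach 788/6,482 × $5,100 = 619.99; Riverside Arts 1,059/6,482 × $5,100 = 833.22.
After rounding ($100): Granite Mentoring $1,400; Upper Youth $2,200; Thornfield Outreach $600; Riverside Arts $800. Sum = $5,000.
Difference $5,100 − $5,000 = +$100 applied to largest allocation (Upper Youth): Upper Youth becomes $2,300.

Granite Mentoring: $1,400 · Upper Youth: $2,300 · Thornfield Outreach: $600 · Riverside Arts: $800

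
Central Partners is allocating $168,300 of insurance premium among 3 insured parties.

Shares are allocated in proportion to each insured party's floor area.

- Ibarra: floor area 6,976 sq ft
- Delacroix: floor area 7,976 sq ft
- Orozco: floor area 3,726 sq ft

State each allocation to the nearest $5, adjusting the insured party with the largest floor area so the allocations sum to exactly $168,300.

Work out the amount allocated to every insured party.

Ibarra: $62,860 · Delacroix: $71,865 · Orozco: $33,575

Sum of floor area: 6,976 + 7,976 + 3,726 = 18,678.
Unrounded shares: Ibarra 62,857.95; Delacroix 71,868.55; Orozco 33,573.50.
After rounding ($5): Ibarra $62,860; Delacroix $71,870; Orozco $33,575. Sum = $168,305.
Difference $168,300 − $168,305 = −$5 applied to largest floor area (Delacroix): Delacroix becomes $71,865.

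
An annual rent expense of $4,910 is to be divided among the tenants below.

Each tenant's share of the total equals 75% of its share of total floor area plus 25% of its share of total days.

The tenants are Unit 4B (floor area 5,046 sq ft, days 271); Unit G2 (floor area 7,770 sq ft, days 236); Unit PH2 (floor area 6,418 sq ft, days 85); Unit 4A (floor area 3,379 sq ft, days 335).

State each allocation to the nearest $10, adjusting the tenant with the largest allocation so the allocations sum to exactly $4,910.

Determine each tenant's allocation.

Unit 4B: $1,180 · Unit G2: $1,580 · Unit PH2: $1,160 · Unit 4A: $990

Totals — floor area 22,613, days 927.
Blended shares (75% floor area + 25% days): Unit 4B 0.2404; Unit G2 0.3214; Unit PH2 0.2358; Unit 4A 0.2024.
Proportional shares: Unit 4B 1,180.58; Unit G2 1,577.84; Unit PH2 1,157.72; Unit 4A 993.86.
After rounding ($10): Unit 4B $1,180; Unit G2 $1,580; Unit PH2 $1,160; Unit 4A $990. Sum = $4,910.
Sum already equals the total — no adjustment.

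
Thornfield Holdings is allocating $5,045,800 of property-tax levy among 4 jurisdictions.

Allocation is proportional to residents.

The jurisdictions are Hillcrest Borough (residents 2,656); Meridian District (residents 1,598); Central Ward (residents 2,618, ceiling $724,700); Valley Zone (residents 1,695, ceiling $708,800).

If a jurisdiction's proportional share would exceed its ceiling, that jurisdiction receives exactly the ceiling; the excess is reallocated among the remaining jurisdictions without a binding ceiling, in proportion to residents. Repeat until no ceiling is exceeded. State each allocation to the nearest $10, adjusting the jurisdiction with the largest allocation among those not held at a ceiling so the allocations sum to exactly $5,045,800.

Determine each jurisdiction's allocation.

Hillcrest Borough: $2,255,350 | Meridian District: $1,356,950 | Central Ward: $724,700 | Valley Zone: $708,800

Residents total: 8,567.
Pro-rata shares before constraints: Hillcrest Borough 1,564,333.47; Meridian District 941,191.60; Central Ward 1,541,952.19; Valley Zone 998,322.75.
Capped: Central Ward ($724,700), Valley Zone ($708,800); balance $3,612,300 reallocated over remaining residents 4,254.
Redistributed shares: Hillcrest Borough 2,255,352.33 → $2,255,350; Meridian District 1,356,947.67 → $1,356,950.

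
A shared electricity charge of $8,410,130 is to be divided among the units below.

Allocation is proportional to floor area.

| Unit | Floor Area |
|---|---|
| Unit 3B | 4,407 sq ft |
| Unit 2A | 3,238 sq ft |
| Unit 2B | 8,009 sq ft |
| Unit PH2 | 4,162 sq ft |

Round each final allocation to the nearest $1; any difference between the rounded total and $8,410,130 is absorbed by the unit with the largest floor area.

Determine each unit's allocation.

Floor area total: 4,407 + 3,238 + 8,009 + 4,162 = 19,816.
Unrounded shares: Unit 3B 1,870,379.64; Unit 2A 1,374,243.08; Unit 2B 3,399,108.36; Unit PH2 1,766,398.92.
At nearest $1: Unit 3B $1,870,380; Unit 2A $1,374,243; Unit 2B $3,399,108; Unit PH2 $1,766,399. Sum = $8,410,130.
No rounding difference to absorb.

Unit 3B: $1,870,380 · Unit 2A: $1,374,243 · Unit 2B: $3,399,108 · Unit PH2: $1,766,399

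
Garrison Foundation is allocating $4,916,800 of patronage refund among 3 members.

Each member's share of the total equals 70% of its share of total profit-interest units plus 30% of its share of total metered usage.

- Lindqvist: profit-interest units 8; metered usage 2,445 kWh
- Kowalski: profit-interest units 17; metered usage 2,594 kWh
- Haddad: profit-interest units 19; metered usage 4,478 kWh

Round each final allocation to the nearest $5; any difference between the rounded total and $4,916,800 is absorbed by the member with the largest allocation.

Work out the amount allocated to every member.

Totals — profit-interest units 44, metered usage 9,517.
Composite weights (70% profit-interest units + 30% metered usage): Lindqvist 0.2043; Kowalski 0.3522; Haddad 0.4434.
Proportional shares: Lindqvist 1,004,725.14; Kowalski 1,731,815.02; Haddad 2,180,259.85.
After rounding ($5): Lindqvist $1,004,725; Kowalski $1,731,815; Haddad $2,180,260. Sum = $4,916,800.
Sum already equals the total — no adjustment.

Lindqvist: $1,004,725; Kowalski: $1,731,815; Haddad: $2,180,260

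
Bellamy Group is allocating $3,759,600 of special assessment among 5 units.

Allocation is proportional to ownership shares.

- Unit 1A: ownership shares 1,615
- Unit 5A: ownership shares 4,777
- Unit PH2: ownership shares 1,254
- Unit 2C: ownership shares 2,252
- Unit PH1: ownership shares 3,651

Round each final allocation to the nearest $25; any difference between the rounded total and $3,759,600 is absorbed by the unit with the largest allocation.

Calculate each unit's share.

Unit 1A: $448,125 | Unit 5A: $1,325,550 | Unit PH2: $347,950 | Unit 2C: $624,900 | Unit PH1: $1,013,075

Total ownership shares = 13,549.
Pro-rata amounts: Unit 1A 1,615/13,549 × $3,759,600 = 448,133.00; Unit 5A 4,777/13,549 × $3,759,600 = 1,325,530.24; Unit PH2 1,254/13,549 × $3,759,600 = 347,962.09; Unit 2C 2,252/13,549 × $3,759,600 = 624,888.86; Unit PH1 3,651/13,549 × $3,759,600 = 1,013,085.81.
After rounding ($25): Unit 1A $448,125; Unit 5A $1,325,525; Unit PH2 $347,950; Unit 2C $624,900; Unit PH1 $1,013,075. Sum = $3,759,575.
Difference $3,759,600 − $3,759,575 = +$25 applied to largest allocation (Unit 5A): Unit 5A becomes $1,325,550.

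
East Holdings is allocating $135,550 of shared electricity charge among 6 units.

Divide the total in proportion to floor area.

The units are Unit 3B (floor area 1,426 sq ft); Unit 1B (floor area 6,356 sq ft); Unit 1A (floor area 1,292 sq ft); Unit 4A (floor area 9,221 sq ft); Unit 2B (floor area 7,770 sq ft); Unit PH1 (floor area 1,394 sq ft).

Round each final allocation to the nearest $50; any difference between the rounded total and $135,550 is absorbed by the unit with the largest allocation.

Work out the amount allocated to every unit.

Floor area total: 27,459.
Proportional shares: Unit 3B 1,426/27,459 × $135,550 = 7,039.38; Unit 1B 6,356/27,459 × $135,550 = 31,376.08; Unit 1A 1,292/27,459 × $135,550 = 6,377.89; Unit 4A 9,221/27,459 × $135,550 = 45,519.01; Unit 2B 7,770/27,459 × $135,550 = 38,356.22; Unit PH1 1,394/27,459 × $135,550 = 6,881.41.
Rounded to nearest $50: Unit 3B $7,050; Unit 1B $31,400; Unit 1A $6,400; Unit 4A $45,500; Unit 2B $38,350; Unit PH1 $6,900. Sum = $135,600.
Difference $135,550 − $135,600 = −$50 applied to largest allocation (Unit 4A): Unit 4A becomes $45,450.

Unit 3B: $7,050; Unit 1B: $31,400; Unit 1A: $6,400; Unit 4A: $45,450; Unit 2B: $38,350; Unit PH1: $6,900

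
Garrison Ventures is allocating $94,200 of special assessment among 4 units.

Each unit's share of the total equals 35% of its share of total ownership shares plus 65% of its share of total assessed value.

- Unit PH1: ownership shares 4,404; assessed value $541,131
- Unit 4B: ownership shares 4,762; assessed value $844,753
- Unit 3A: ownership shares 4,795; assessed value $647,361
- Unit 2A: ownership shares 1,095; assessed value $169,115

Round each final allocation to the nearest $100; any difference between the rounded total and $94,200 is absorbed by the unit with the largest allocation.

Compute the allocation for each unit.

Unit PH1: $24,700 · Unit 4B: $33,900 · Unit 3A: $28,500 · Unit 2A: $7,100

Totals — ownership shares 15,056, assessed value 2,202,360.
Combined weights (35% ownership shares + 65% assessed value): Unit PH1 0.2621; Unit 4B 0.3600; Unit 3A 0.3025; Unit 2A 0.0754.
Proportional shares: Unit PH1 24,688.51; Unit 4B 33,913.76; Unit 3A 28,498.14; Unit 2A 7,099.59.
At nearest $100: Unit PH1 $24,700; Unit 4B $33,900; Unit 3A $28,500; Unit 2A $7,100. Sum = $94,200.
Sum already equals the total — no adjustment.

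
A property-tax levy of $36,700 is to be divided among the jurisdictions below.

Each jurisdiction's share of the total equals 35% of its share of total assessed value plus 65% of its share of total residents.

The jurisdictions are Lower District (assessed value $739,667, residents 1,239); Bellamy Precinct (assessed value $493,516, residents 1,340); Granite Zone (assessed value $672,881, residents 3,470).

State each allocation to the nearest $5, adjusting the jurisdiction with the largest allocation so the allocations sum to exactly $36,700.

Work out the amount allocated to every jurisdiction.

Lower District: $9,870 | Bellamy Precinct: $8,610 | Granite Zone: $18,220

Assessed value total 1,906,064; residents total 6,049.
Composite weights (35% assessed value + 65% residents): Lower District 0.2690; Bellamy Precinct 0.2346; Granite Zone 0.4964.
Unrounded shares: Lower District 9,870.78; Bellamy Precinct 8,610.27; Granite Zone 18,218.94.
Rounded to nearest $5: Lower District $9,870; Bellamy Precinct $8,610; Granite Zone $18,220. Sum = $36,700.
Sum already equals the total — no adjustment.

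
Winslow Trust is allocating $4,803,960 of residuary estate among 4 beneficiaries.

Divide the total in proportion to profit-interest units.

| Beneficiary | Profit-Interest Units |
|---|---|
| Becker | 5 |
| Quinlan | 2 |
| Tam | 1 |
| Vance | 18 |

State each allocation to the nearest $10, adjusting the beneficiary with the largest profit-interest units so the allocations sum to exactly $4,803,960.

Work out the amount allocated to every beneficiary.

Total profit-interest units = 26.
Raw shares: Becker 5/26 × $4,803,960 = 923,838.46; Quinlan 2/26 × $4,803,960 = 369,535.38; Tam 1/26 × $4,803,960 = 184,767.69; Vance 18/26 × $4,803,960 = 3,325,818.46.
After rounding ($10): Becker $923,840; Quinlan $369,540; Tam $184,770; Vance $3,325,820. Sum = $4,803,970.
Difference $4,803,960 − $4,803,970 = −$10 applied to largest profit-interest units (Vance): Vance becomes $3,325,810.

Becker: $923,840; Quinlan: $369,540; Tam: $184,770; Vance: $3,325,810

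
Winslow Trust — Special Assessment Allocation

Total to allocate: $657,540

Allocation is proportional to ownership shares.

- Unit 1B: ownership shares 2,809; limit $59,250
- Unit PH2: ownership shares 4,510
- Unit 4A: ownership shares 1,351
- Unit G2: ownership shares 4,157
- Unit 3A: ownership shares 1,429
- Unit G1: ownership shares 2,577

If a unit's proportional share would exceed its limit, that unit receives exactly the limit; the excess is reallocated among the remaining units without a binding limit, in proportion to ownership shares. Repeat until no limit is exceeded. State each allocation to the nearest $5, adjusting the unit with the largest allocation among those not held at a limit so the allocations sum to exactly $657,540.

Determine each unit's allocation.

Sum of ownership shares: 16,833.
Unconstrained shares: Unit 1B 109,726.72; Unit PH2 176,172.13; Unit 4A 52,773.51; Unit G2 162,383.04; Unit 3A 55,820.39; Unit G1 100,664.21.
Capped: Unit 1B ($59,250); residual $598,290 reallocated over remaining ownership shares 14,024.
Remaining shares: Unit PH2 192,405.01 → $192,405; Unit 4A 57,636.18 → $57,635; Unit G2 177,345.37 → $177,345; Unit 3A 60,963.81 → $60,965; Unit G1 109,939.63 → $109,940.

Unit 1B: $59,250; Unit PH2: $192,405; Unit 4A: $57,635; Unit G2: $177,345; Unit 3A: $60,965; Unit G1: $109,940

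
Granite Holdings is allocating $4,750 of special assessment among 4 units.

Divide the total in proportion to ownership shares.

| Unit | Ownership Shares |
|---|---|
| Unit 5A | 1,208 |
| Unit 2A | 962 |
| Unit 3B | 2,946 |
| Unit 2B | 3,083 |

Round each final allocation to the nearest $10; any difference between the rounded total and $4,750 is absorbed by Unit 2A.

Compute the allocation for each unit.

Combined ownership shares = 8,199.
Unrounded shares: Unit 5A 1,208/8,199 × $4,750 = 699.84; Unit 2A 962/8,199 × $4,750 = 557.32; Unit 3B 2,946/8,199 × $4,750 = 1,706.73; Unit 2B 3,083/8,199 × $4,750 = 1,786.10.
After rounding ($10): Unit 5A $700; Unit 2A $560; Unit 3B $1,710; Unit 2B $1,790. Sum = $4,760.
Difference $4,750 − $4,760 = −$10 applied to Unit 2A: Unit 2A becomes $550.

Unit 5A: $700; Unit 2A: $550; Unit 3B: $1,710; Unit 2B: $1,790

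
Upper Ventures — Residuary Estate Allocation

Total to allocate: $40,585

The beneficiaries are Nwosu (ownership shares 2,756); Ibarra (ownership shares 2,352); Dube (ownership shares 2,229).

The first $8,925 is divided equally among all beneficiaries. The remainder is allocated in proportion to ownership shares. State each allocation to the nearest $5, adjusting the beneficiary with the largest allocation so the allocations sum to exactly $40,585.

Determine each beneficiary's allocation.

First tranche $8,925 split equally: $2,975 each.
Remainder $31,660 by ownership shares (total 7,337): Nwosu 11,892.46 → $11,890; Ibarra 10,149.15 → $10,150; Dube 9,618.39 → $9,620.
Totals: Nwosu $2,975 + $11,890 = $14,865; Ibarra $2,975 + $10,150 = $13,125; Dube $2,975 + $9,620 = $12,595.

Nwosu: $14,865; Ibarra: $13,125; Dube: $12,595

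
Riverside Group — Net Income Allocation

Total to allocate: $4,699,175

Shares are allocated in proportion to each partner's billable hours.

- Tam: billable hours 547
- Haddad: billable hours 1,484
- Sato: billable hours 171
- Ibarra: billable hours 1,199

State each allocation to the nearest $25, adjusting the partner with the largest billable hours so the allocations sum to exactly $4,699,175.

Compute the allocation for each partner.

Tam: $755,800 | Haddad: $2,050,425 | Sato: $236,275 | Ibarra: $1,656,675

Combined billable hours = 3,401.
Raw shares: Tam 547/3,401 × $4,699,175 = 755,792.04; Haddad 1,484/3,401 × $4,699,175 = 2,050,448.60; Sato 171/3,401 × $4,699,175 = 236,271.37; Ibarra 1,199/3,401 × $4,699,175 = 1,656,662.99.
At nearest $25: Tam $755,800; Haddad $2,050,450; Sato $236,275; Ibarra $1,656,675. Sum = $4,699,200.
Difference $4,699,175 − $4,699,200 = −$25 applied to largest billable hours (Haddad): Haddad becomes $2,050,425.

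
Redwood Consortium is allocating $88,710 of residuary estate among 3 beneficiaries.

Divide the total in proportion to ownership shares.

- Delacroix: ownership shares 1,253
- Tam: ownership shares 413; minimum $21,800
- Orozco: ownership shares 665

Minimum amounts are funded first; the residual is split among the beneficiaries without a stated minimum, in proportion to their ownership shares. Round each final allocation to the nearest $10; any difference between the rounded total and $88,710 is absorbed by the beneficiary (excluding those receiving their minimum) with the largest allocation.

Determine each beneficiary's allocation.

Delacroix: $43,710; Tam: $21,800; Orozco: $23,200

Fund the minimums — Tam $21,800. Remaining pool $66,910.
Remaining pool split over remaining ownership shares 1,918: Delacroix 43,711.28 → $43,710; Orozco 23,198.72 → $23,200.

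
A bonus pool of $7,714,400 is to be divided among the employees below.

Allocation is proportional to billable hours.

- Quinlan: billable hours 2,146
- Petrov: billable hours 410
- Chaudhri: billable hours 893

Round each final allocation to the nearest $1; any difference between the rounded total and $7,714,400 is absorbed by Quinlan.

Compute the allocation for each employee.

Quinlan: $4,799,971 · Petrov: $917,050 · Chaudhri: $1,997,379

Total billable hours = 3,449.
Unrounded shares: Quinlan 2,146/3,449 × $7,714,400 = 4,799,971.70; Petrov 410/3,449 × $7,714,400 = 917,049.58; Chaudhri 893/3,449 × $7,714,400 = 1,997,378.72.
After rounding ($1): Quinlan $4,799,972; Petrov $917,050; Chaudhri $1,997,379. Sum = $7,714,401.
Difference $7,714,400 − $7,714,401 = −$1 applied to Quinlan: Quinlan becomes $4,799,971.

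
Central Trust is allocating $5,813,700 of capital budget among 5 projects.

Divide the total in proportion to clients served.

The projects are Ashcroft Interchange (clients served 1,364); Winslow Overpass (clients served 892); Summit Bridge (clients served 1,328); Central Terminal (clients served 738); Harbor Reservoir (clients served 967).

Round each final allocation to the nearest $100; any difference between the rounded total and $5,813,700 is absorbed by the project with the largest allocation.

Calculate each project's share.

Ashcroft Interchange: $1,499,400 · Winslow Overpass: $980,500 · Summit Bridge: $1,459,700 · Central Terminal: $811,200 · Harbor Reservoir: $1,062,900

Total clients served = 5,289.
Raw shares: Ashcroft Interchange 1,364/5,289 × $5,813,700 = 1,499,316.85; Winslow Overpass 892/5,289 × $5,813,700 = 980,491.66; Summit Bridge 1,328/5,289 × $5,813,700 = 1,459,745.43; Central Terminal 738/5,289 × $5,813,700 = 811,213.95; Harbor Reservoir 967/5,289 × $5,813,700 = 1,062,932.10.
After rounding ($100): Ashcroft Interchange $1,499,300; Winslow Overpass $980,500; Summit Bridge $1,459,700; Central Terminal $811,200; Harbor Reservoir $1,062,900. Sum = $5,813,600.
Difference $5,813,700 − $5,813,600 = +$100 applied to largest allocation (Ashcroft Interchange): Ashcroft Interchange becomes $1,499,400.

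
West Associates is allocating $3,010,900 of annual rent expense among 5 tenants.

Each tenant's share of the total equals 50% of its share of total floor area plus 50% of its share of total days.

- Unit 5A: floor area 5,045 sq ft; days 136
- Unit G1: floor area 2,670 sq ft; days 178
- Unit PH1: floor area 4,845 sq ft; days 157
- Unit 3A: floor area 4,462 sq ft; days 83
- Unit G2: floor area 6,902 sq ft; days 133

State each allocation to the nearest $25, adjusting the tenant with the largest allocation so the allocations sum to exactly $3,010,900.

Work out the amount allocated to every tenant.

Totals — floor area 23,924, days 687.
Composite weights (50% floor area + 50% days): Unit 5A 0.2044; Unit G1 0.1854; Unit PH1 0.2155; Unit 3A 0.1537; Unit G2 0.2410.
Raw shares: Unit 5A 615,485.56; Unit G1 558,071.72; Unit PH1 648,918.41; Unit 3A 462,658.52; Unit G2 725,765.78.
After rounding ($25): Unit 5A $615,475; Unit G1 $558,075; Unit PH1 $648,925; Unit 3A $462,650; Unit G2 $725,775. Sum = $3,010,900.
Rounded total matches; no reconciliation needed.

Unit 5A: $615,475 | Unit G1: $558,075 | Unit PH1: $648,925 | Unit 3A: $462,650 | Unit G2: $725,775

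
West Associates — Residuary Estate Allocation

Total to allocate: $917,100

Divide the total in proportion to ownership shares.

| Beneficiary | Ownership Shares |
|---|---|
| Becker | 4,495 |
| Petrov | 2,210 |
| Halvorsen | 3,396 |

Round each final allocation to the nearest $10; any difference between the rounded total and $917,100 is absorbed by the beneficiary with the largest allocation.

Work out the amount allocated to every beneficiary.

Becker: $408,120 · Petrov: $200,650 · Halvorsen: $308,330

Total ownership shares = 10,101.
Raw shares: Becker 4,495/10,101 × $917,100 = 408,114.49; Petrov 2,210/10,101 × $917,100 = 200,652.51; Halvorsen 3,396/10,101 × $917,100 = 308,333.00.
Rounded to nearest $10: Becker $408,110; Petrov $200,650; Halvorsen $308,330. Sum = $917,090.
Difference $917,100 − $917,090 = +$10 applied to largest allocation (Becker): Becker becomes $408,120.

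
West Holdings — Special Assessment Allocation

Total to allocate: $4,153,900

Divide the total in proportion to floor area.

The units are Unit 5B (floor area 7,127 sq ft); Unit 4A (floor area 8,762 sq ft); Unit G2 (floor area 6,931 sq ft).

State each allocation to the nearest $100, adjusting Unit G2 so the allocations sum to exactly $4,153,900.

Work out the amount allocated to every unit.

Combined floor area = 22,820.
Raw shares: Unit 5B 7,127/22,820 × $4,153,900 = 1,297,320.13; Unit 4A 8,762/22,820 × $4,153,900 = 1,594,937.41; Unit G2 6,931/22,820 × $4,153,900 = 1,261,642.46.
Rounded to nearest $100: Unit 5B $1,297,300; Unit 4A $1,594,900; Unit G2 $1,261,600. Sum = $4,153,800.
Difference $4,153,900 − $4,153,800 = +$100 applied to Unit G2: Unit G2 becomes $1,261,700.

Unit 5B: $1,297,300 · Unit 4A: $1,594,900 · Unit G2: $1,261,700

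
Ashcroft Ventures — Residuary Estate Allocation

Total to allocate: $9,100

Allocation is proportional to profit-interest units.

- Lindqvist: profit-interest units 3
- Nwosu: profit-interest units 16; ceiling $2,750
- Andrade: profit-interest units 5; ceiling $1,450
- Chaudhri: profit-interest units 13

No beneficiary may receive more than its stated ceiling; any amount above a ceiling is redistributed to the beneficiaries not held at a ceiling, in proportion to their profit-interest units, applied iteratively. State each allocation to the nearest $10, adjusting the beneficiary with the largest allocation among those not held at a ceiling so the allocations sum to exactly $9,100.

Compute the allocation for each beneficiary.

Profit-interest units total: 37.
Unconstrained shares: Lindqvist 737.84; Nwosu 3,935.14; Andrade 1,229.73; Chaudhri 3,197.30.
Cap binds for Nwosu ($2,750); remaining pool $6,350 reallocated over remaining profit-interest units 21.
Cap binds for Andrade ($1,450); remaining pool $4,900 reallocated over remaining profit-interest units 16.
Redistributed shares: Lindqvist 918.75 → $920; Chaudhri 3,981.25 → $3,980.

Lindqvist: $920; Nwosu: $2,750; Andrade: $1,450; Chaudhri: $3,980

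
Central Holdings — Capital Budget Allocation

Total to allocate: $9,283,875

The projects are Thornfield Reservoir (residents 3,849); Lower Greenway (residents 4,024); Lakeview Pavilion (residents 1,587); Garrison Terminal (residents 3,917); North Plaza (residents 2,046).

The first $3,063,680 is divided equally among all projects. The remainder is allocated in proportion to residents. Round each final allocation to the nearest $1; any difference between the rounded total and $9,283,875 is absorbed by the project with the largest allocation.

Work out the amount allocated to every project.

Thornfield Reservoir: $2,165,062; Lower Greenway: $2,235,642; Lakeview Pavilion: $1,252,783; Garrison Terminal: $2,192,487; North Plaza: $1,437,901

First tranche $3,063,680 split equally: $612,736 each.
Remainder $6,220,195 by residents (total 15,423): Thornfield Reservoir 1,552,326.43 → $1,552,326; Lower Greenway 1,622,905.06 → $1,622,905; Lakeview Pavilion 640,047.30 → $640,047; Garrison Terminal 1,579,751.27 → $1,579,751; North Plaza 825,164.95 → $825,165.
Rounding difference +$1 on remainder applied to Lower Greenway.
Totals: Thornfield Reservoir $612,736 + $1,552,326 = $2,165,062; Lower Greenway $612,736 + $1,622,906 = $2,235,642; Lakeview Pavilion $612,736 + $640,047 = $1,252,783; Garrison Terminal $612,736 + $1,579,751 = $2,192,487; North Plaza $612,736 + $825,165 = $1,437,901.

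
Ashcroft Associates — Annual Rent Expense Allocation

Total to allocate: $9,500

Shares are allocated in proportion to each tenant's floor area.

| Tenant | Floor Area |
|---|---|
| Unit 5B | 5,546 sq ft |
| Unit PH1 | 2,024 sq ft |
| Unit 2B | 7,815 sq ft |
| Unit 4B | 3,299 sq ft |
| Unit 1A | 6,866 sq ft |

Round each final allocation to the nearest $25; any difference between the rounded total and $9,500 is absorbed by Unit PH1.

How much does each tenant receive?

Sum of floor area: 25,550.
Unrounded shares: Unit 5B 5,546/25,550 × $9,500 = 2,062.11; Unit PH1 2,024/25,550 × $9,500 = 752.56; Unit 2B 7,815/25,550 × $9,500 = 2,905.77; Unit 4B 3,299/25,550 × $9,500 = 1,226.63; Unit 1A 6,866/25,550 × $9,500 = 2,552.92.
Rounded to nearest $25: Unit 5B $2,050; Unit PH1 $750; Unit 2B $2,900; Unit 4B $1,225; Unit 1A $2,550. Sum = $9,475.
Difference $9,500 − $9,475 = +$25 applied to Unit PH1: Unit PH1 becomes $775.

Unit 5B: $2,050 | Unit PH1: $775 | Unit 2B: $2,900 | Unit 4B: $1,225 | Unit 1A: $2,550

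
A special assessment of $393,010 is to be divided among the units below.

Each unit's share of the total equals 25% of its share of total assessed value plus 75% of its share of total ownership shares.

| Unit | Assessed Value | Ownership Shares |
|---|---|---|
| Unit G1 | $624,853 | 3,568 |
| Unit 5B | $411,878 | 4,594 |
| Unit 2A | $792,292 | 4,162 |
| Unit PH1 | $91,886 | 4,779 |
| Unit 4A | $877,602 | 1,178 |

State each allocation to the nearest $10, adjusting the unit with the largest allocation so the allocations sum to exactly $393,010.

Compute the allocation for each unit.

Totals — assessed value 2,798,511, ownership shares 18,281.
Combined weights (25% assessed value + 75% ownership shares): Unit G1 0.2022; Unit 5B 0.2253; Unit 2A 0.2415; Unit PH1 0.2043; Unit 4A 0.1267.
Raw shares: Unit G1 79,467.26; Unit 5B 88,532.88; Unit 2A 94,923.33; Unit PH1 80,281.21; Unit 4A 49,805.32.
At nearest $10: Unit G1 $79,470; Unit 5B $88,530; Unit 2A $94,920; Unit PH1 $80,280; Unit 4A $49,810. Sum = $393,010.
No rounding difference to absorb.

Unit G1: $79,470; Unit 5B: $88,530; Unit 2A: $94,920; Unit PH1: $80,280; Unit 4A: $49,810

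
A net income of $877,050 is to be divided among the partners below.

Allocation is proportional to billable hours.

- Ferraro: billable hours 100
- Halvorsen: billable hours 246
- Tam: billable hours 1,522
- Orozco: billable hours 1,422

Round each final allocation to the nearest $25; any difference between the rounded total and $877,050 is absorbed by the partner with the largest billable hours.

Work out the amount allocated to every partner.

Ferraro: $26,650 | Halvorsen: $65,575 | Tam: $405,750 | Orozco: $379,075

Combined billable hours = 3,290.
Pro-rata amounts: Ferraro 100/3,290 × $877,050 = 26,658.05; Halvorsen 246/3,290 × $877,050 = 65,578.81; Tam 1,522/3,290 × $877,050 = 405,735.59; Orozco 1,422/3,290 × $877,050 = 379,077.54.
After rounding ($25): Ferraro $26,650; Halvorsen $65,575; Tam $405,725; Orozco $379,075. Sum = $877,025.
Difference $877,050 − $877,025 = +$25 applied to largest billable hours (Tam): Tam becomes $405,750.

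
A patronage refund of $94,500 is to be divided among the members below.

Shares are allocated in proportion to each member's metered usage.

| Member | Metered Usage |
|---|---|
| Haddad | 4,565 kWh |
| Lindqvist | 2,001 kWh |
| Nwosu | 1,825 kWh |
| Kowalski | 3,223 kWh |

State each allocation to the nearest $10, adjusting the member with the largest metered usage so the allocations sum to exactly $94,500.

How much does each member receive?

Sum of metered usage: 11,614.
Raw shares: Haddad 4,565/11,614 × $94,500 = 37,144.18; Lindqvist 2,001/11,614 × $94,500 = 16,281.60; Nwosu 1,825/11,614 × $94,500 = 14,849.54; Kowalski 3,223/11,614 × $94,500 = 26,224.69.
Rounded to nearest $10: Haddad $37,140; Lindqvist $16,280; Nwosu $14,850; Kowalski $26,220. Sum = $94,490.
Difference $94,500 − $94,490 = +$10 applied to largest metered usage (Haddad): Haddad becomes $37,150.

Haddad: $37,150 | Lindqvist: $16,280 | Nwosu: $14,850 | Kowalski: $26,220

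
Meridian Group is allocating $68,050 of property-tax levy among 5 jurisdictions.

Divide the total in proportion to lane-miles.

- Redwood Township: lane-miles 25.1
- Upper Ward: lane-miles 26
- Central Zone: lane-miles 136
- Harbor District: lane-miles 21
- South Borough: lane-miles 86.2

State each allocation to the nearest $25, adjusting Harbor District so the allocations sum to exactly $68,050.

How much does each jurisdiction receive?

Lane-miles total: 294.3.
Proportional shares: Redwood Township 25.1/294.3 × $68,050 = 5,803.79; Upper Ward 26/294.3 × $68,050 = 6,011.89; Central Zone 136/294.3 × $68,050 = 31,446.82; Harbor District 21/294.3 × $68,050 = 4,855.76; South Borough 86.2/294.3 × $68,050 = 19,931.74.
At nearest $25: Redwood Township $5,800; Upper Ward $6,000; Central Zone $31,450; Harbor District $4,850; South Borough $19,925. Sum = $68,025.
Difference $68,050 − $68,025 = +$25 applied to Harbor District: Harbor District becomes $4,875.

Redwood Township: $5,800; Upper Ward: $6,000; Central Zone: $31,450; Harbor District: $4,875; South Borough: $19,925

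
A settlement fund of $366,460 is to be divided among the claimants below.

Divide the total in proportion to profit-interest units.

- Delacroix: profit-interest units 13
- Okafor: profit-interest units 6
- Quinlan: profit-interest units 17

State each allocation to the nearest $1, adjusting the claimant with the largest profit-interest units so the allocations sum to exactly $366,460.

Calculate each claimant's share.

Total profit-interest units = 36.
Proportional shares: Delacroix 13/36 × $366,460 = 132,332.78; Okafor 6/36 × $366,460 = 61,076.67; Quinlan 17/36 × $366,460 = 173,050.56.
Rounded to nearest $1: Delacroix $132,333; Okafor $61,077; Quinlan $173,051. Sum = $366,461.
Difference $366,460 − $366,461 = −$1 applied to largest profit-interest units (Quinlan): Quinlan becomes $173,050.

Delacroix: $132,333 · Okafor: $61,077 · Quinlan: $173,050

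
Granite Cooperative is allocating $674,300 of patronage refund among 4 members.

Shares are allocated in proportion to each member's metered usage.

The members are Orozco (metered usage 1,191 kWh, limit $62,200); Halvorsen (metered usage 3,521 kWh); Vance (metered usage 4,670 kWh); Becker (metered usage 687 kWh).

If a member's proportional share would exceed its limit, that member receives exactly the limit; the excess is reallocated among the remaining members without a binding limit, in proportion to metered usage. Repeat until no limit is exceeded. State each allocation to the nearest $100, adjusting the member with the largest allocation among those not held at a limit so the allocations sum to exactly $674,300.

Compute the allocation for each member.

Combined metered usage = 10,069.
Unconstrained shares: Orozco 79,758.79; Halvorsen 235,794.05; Vance 312,740.19; Becker 46,006.96.
Capped: Orozco ($62,200); balance $612,100 reallocated over remaining metered usage 8,878.
Remaining shares: Halvorsen 242,757.84 → $242,800; Vance 321,976.46 → $322,000; Becker 47,365.70 → $47,400.
Rounding difference −$100 applied to Vance → $321,900.

Orozco: $62,200; Halvorsen: $242,800; Vance: $321,900; Becker: $47,400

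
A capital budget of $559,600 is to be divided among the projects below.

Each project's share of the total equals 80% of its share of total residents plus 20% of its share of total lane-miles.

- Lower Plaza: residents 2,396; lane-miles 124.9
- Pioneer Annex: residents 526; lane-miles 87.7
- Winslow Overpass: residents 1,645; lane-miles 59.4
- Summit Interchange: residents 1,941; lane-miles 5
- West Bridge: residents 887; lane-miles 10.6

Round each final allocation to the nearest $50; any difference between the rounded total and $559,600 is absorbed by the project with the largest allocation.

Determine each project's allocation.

Totals — residents 7,395, lane-miles 287.6.
Blended shares (80% residents + 20% lane-miles): Lower Plaza 0.3461; Pioneer Annex 0.1179; Winslow Overpass 0.2193; Summit Interchange 0.2135; West Bridge 0.1033.
Pro-rata amounts: Lower Plaza 193,654.57; Pioneer Annex 65,971.69; Winslow Overpass 122,700.95; Summit Interchange 119,450.41; West Bridge 57,822.39.
After rounding ($50): Lower Plaza $193,650; Pioneer Annex $65,950; Winslow Overpass $122,700; Summit Interchange $119,450; West Bridge $57,800. Sum = $559,550.
Difference $559,600 − $559,550 = +$50 applied to largest allocation (Lower Plaza): Lower Plaza becomes $193,700.

Lower Plaza: $193,700 · Pioneer Annex: $65,950 · Winslow Overpass: $122,700 · Summit Interchange: $119,450 · West Bridge: $57,800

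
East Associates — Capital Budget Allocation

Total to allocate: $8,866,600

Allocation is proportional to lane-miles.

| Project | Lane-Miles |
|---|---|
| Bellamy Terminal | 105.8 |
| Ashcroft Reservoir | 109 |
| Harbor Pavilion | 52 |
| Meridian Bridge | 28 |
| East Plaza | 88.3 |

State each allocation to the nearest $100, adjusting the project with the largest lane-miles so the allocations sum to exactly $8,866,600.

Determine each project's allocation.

Bellamy Terminal: $2,448,700; Ashcroft Reservoir: $2,522,800; Harbor Pavilion: $1,203,500; Meridian Bridge: $648,000; East Plaza: $2,043,600

Sum of lane-miles: 105.8 + 109 + 52 + 28 + 88.3 = 383.1.
Raw shares: Bellamy Terminal 2,448,672.10; Ashcroft Reservoir 2,522,734.01; Harbor Pavilion 1,203,506.13; Meridian Bridge 648,041.76; East Plaza 2,043,645.99.
At nearest $100: Bellamy Terminal $2,448,700; Ashcroft Reservoir $2,522,700; Harbor Pavilion $1,203,500; Meridian Bridge $648,000; East Plaza $2,043,600. Sum = $8,866,500.
Difference $8,866,600 − $8,866,500 = +$100 applied to largest lane-miles (Ashcroft Reservoir): Ashcroft Reservoir becomes $2,522,800.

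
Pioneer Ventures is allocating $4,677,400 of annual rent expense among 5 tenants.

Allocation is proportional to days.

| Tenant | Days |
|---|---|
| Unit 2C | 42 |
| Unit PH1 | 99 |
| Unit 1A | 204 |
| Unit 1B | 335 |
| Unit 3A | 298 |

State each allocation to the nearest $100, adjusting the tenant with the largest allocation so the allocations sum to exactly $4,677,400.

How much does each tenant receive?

Days total: 978.
Pro-rata amounts: Unit 2C 42/978 × $4,677,400 = 200,869.94; Unit PH1 99/978 × $4,677,400 = 473,479.14; Unit 1A 204/978 × $4,677,400 = 975,653.99; Unit 1B 335/978 × $4,677,400 = 1,602,176.89; Unit 3A 298/978 × $4,677,400 = 1,425,220.04.
Rounded to nearest $100: Unit 2C $200,900; Unit PH1 $473,500; Unit 1A $975,700; Unit 1B $1,602,200; Unit 3A $1,425,200. Sum = $4,677,500.
Difference $4,677,400 − $4,677,500 = −$100 applied to largest allocation (Unit 1B): Unit 1B becomes $1,602,100.

Unit 2C: $200,900; Unit PH1: $473,500; Unit 1A: $975,700; Unit 1B: $1,602,100; Unit 3A: $1,425,200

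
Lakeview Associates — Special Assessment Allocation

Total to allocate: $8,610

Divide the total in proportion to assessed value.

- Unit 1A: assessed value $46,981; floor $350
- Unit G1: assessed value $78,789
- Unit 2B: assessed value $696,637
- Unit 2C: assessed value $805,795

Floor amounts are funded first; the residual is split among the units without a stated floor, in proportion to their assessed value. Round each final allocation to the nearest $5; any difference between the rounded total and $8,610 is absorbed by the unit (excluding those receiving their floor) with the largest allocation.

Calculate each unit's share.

Unit 1A: $350 · Unit G1: $410 · Unit 2B: $3,640 · Unit 2C: $4,210

Guaranteed amounts: Unit 1A $350. Residual $8,260.
Residual split over remaining assessed value 1,581,221: Unit G1 411.58 → $410; Unit 2B 3,639.10 → $3,640; Unit 2C 4,209.32 → $4,210.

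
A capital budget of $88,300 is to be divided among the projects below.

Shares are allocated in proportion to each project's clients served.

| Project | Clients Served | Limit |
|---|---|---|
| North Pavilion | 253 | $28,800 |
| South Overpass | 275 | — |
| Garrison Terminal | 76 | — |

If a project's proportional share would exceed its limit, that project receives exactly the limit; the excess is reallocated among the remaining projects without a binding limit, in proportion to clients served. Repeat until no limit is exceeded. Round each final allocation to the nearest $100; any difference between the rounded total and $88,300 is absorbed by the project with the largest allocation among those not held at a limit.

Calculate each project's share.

North Pavilion: $28,800 · South Overpass: $46,600 · Garrison Terminal: $12,900

Combined clients served = 604.
Proportional shares (ignoring caps): North Pavilion 36,986.59; South Overpass 40,202.81; Garrison Terminal 11,110.60.
Held at cap: North Pavilion ($28,800); residual $59,500 reallocated over remaining clients served 351.
Shares after redistribution: South Overpass 46,616.81 → $46,600; Garrison Terminal 12,883.19 → $12,900.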